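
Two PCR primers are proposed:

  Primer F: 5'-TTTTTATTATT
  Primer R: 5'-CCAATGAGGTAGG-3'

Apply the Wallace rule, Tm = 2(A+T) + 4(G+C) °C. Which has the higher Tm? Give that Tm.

Primer R, 40°C

Primer F: A+T=11, G+C=0 → Tm = 2(11)+4(0) = 22°C
Primer R: A+T=6, G+C=7 → Tm = 2(6)+4(7) = 40°C
22°C vs 40°C → primer R is higher.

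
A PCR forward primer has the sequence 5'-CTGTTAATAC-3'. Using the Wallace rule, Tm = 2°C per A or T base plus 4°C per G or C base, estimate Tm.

Base counts: A=3, T=4, G=1, C=2
AT pairs contribute 7, GC pairs contribute 3.
Tm = 4·3 + 2·7 = 12 + 14 = 26°C

26°C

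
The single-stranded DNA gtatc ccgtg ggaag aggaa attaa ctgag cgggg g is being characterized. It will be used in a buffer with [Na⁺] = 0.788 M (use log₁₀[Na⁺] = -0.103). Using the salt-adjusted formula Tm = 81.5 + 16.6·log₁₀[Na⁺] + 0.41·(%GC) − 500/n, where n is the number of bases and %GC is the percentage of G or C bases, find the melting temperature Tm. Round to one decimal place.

Length n = 36. G=15, C=5, T=6, A=10
G+C = 20, so %GC = 20/36 × 100 = 55.556%
Salt term: 16.6 × (-0.103) = -1.71
GC term: 0.41 × 55.556 = 22.778; length term: −500/36 = −13.889
Tm = 81.5 + (-1.71) + 22.778 − 13.889 = 88.679 → 88.7°C

88.7°C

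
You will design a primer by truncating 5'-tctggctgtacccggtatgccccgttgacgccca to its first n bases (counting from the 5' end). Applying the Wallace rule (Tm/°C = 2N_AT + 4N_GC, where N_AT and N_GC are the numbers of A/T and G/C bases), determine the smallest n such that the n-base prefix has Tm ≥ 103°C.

n = 32

First 31 bases: TCTGGCTGTACCCGGTATGCCCCGTTGACGC → Tm = 102°C (< 103°C)
First 32 bases: TCTGGCTGTACCCGGTATGCCCCGTTGACGCC → Tm = 106°C (≥ 103°C)
Each additional base adds 2°C (A/T) or 4°C (G/C), so Tm is non-decreasing in n; n = 32 is the first length to reach 103°C.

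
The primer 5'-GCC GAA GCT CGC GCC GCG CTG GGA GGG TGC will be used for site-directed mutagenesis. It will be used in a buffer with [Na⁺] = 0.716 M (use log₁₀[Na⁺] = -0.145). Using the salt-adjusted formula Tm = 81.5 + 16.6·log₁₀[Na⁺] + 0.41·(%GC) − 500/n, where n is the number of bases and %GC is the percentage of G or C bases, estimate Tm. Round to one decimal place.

95.2°C

Length n = 30. Base counts: G=14, T=3, A=3, C=10
G+C = 24, so %GC = 24/30 × 100 = 80%
Salt term: 16.6 × (-0.145) = -2.407
GC term: 0.41 × 80 = 32.8; length term: −500/30 = −16.667
Tm = 81.5 + (-2.407) + 32.8 − 16.667 = 95.226 → 95.2°C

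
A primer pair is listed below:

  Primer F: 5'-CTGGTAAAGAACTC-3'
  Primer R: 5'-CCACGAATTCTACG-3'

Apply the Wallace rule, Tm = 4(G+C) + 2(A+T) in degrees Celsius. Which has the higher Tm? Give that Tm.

Primer R, 42°C

Primer F: A+T=8, G+C=6 → Tm = 2(8)+4(6) = 40°C
Primer R: A+T=7, G+C=7 → Tm = 2(7)+4(7) = 42°C
40°C vs 42°C → primer R is higher.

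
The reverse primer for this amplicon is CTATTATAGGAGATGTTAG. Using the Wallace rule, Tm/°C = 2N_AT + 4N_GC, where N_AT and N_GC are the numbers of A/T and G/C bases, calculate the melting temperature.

Base counts: G=5, T=7, A=6, C=1
AT pairs contribute 13, GC pairs contribute 6.
Tm = 2(13) + 4(6) = 26 + 24 = 50°C

50°C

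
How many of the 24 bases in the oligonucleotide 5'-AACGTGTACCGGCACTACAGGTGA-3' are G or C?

Base counts: G=7, C=6, T=4, A=7
G+C = 7 + 6 = 13

13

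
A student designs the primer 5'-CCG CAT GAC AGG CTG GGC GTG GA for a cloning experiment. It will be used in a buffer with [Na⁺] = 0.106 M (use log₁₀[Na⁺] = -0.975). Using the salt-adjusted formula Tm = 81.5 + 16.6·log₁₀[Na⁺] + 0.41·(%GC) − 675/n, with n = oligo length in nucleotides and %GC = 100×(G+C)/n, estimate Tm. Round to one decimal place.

64.5°C

Length n = 23. A=4, C=6, G=10, T=3
G+C = 16, so %GC = 16/23 × 100 = 69.565%
Salt term: 16.6 × (-0.975) = -16.185
GC term: 0.41 × 69.565 = 28.522; length term: −675/23 = −29.348
Tm = 81.5 + (-16.185) + 28.522 − 29.348 = 64.489 → 64.5°C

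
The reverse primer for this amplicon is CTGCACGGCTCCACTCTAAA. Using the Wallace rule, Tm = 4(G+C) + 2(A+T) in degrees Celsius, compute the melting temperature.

Counting bases: T=4, A=5, C=8, G=3
AT pairs contribute 9, GC pairs contribute 11.
Tm = 4·11 + 2·9 = 44 + 18 = 62°C

62°C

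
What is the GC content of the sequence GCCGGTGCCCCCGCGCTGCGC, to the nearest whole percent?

90%

Scanning the sequence gives T=2, C=11, G=8, A=0.
G+C = 8 + 11 = 19 out of 21 bases
%GC = 19/21 × 100 = 90.48% ≈ 90%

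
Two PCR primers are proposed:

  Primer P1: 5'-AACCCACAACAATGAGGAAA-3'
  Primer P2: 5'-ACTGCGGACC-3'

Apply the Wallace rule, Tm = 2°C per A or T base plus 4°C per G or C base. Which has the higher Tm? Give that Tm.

Primer P1, 56°C

Primer P1: A+T=12, G+C=8 → Tm = 2(12)+4(8) = 56°C
Primer P2: A+T=3, G+C=7 → Tm = 2(3)+4(7) = 34°C
56°C vs 34°C → primer P1 is higher.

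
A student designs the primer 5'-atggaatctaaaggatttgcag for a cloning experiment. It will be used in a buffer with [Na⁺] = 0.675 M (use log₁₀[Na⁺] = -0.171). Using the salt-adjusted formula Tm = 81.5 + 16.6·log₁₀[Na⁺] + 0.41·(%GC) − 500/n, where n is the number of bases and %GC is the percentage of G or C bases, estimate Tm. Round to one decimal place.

70.8°C

Length n = 22. Counting bases: T=6, G=6, A=8, C=2
G+C = 8, so %GC = 8/22 × 100 = 36.364%
Salt term: 16.6 × (-0.171) = -2.839
GC term: 0.41 × 36.364 = 14.909; length term: −500/22 = −22.727
Tm = 81.5 + (-2.839) + 14.909 − 22.727 = 70.843 → 70.8°C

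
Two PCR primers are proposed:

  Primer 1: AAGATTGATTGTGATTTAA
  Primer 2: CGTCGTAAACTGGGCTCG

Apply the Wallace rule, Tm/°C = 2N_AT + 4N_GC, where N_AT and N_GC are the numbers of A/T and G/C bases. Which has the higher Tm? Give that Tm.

Primer 1: A+T=15, G+C=4 → Tm = 2(15)+4(4) = 46°C
Primer 2: A+T=7, G+C=11 → Tm = 2(7)+4(11) = 58°C
46°C vs 58°C → primer 2 is higher.

Primer 2, 58°C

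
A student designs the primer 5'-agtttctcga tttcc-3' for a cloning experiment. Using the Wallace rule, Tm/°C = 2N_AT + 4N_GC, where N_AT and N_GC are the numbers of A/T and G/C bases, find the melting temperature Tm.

Base counts: C=4, T=7, G=2, A=2
A+T = 9, G+C = 6
Tm = 2(9) + 4(6) = 18 + 24 = 42°C

42°C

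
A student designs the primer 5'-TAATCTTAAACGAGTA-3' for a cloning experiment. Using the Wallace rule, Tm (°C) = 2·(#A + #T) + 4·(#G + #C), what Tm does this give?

40°C

Counting bases: T=5, A=7, C=2, G=2
AT pairs contribute 12, GC pairs contribute 4.
Tm = 2×12 + 4×4 = 40°C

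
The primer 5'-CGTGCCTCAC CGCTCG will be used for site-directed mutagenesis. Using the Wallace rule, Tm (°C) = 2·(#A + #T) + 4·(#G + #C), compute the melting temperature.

Scanning the sequence gives C=8, T=3, G=4, A=1.
So N_AT = 4 and N_GC = 12.
Tm = 2(4) + 4(12) = 8 + 48 = 56°C

56°C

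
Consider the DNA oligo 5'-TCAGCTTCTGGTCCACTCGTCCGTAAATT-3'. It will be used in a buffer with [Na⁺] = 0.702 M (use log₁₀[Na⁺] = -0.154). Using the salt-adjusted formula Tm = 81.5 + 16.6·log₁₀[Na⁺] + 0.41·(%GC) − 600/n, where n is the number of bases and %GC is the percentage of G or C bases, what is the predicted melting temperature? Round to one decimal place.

78.0°C

Length n = 29. Scanning the sequence gives G=5, A=5, C=9, T=10.
G+C = 14, so %GC = 14/29 × 100 = 48.276%
Salt term: 16.6 × (-0.154) = -2.556
GC term: 0.41 × 48.276 = 19.793; length term: −600/29 = −20.69
Tm = 81.5 + (-2.556) + 19.793 − 20.69 = 78.047 → 78.0°C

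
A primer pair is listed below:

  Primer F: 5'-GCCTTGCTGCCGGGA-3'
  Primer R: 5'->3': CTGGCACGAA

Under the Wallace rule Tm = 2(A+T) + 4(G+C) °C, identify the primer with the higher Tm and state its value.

Primer F, 52°C

Primer F: A+T=4, G+C=11 → Tm = 2(4)+4(11) = 52°C
Primer R: A+T=4, G+C=6 → Tm = 2(4)+4(6) = 32°C
52°C vs 32°C → primer F is higher.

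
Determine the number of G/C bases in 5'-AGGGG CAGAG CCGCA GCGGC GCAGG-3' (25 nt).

Counting bases: A=5, C=7, G=13, T=0
Total G or C: 13 + 7 = 20

20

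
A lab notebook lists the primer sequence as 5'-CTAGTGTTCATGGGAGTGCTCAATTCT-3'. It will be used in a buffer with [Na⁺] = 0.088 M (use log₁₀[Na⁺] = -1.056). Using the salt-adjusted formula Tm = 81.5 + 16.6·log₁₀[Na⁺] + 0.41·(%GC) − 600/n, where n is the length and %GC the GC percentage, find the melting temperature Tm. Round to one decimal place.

60.0°C

Length n = 27. Base counts: T=10, A=5, C=5, G=7
G+C = 12, so %GC = 12/27 × 100 = 44.444%
Salt term: 16.6 × (-1.056) = -17.53
GC term: 0.41 × 44.444 = 18.222; length term: −600/27 = −22.222
Tm = 81.5 + (-17.53) + 18.222 − 22.222 = 59.97 → 60.0°C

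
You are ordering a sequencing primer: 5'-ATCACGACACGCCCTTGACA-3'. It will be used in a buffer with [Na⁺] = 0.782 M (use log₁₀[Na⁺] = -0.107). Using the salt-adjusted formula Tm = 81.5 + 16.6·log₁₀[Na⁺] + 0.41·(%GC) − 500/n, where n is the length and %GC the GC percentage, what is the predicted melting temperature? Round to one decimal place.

77.3°C

Length n = 20. Base counts: C=8, G=3, T=3, A=6
G+C = 11, so %GC = 11/20 × 100 = 55%
Salt term: 16.6 × (-0.107) = -1.776
GC term: 0.41 × 55 = 22.55; length term: −500/20 = −25
Tm = 81.5 + (-1.776) + 22.55 − 25 = 77.274 → 77.3°C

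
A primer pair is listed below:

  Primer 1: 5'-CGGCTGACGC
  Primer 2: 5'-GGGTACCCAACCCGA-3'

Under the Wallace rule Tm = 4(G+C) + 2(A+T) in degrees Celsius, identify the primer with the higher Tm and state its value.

Primer 1: A+T=2, G+C=8 → Tm = 2(2)+4(8) = 36°C
Primer 2: A+T=5, G+C=10 → Tm = 2(5)+4(10) = 50°C
36°C vs 50°C → primer 2 is higher.

Primer 2, 50°C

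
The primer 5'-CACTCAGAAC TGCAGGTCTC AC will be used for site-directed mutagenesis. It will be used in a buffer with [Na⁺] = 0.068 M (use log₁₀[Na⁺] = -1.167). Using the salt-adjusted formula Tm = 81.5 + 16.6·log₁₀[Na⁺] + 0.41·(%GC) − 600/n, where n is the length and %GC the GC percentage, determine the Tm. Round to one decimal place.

57.2°C

Length n = 22. Counting bases: T=4, G=4, A=6, C=8
G+C = 12, so %GC = 12/22 × 100 = 54.545%
Salt term: 16.6 × (-1.167) = -19.372
GC term: 0.41 × 54.545 = 22.363; length term: −600/22 = −27.273
Tm = 81.5 + (-19.372) + 22.363 − 27.273 = 57.218 → 57.2°C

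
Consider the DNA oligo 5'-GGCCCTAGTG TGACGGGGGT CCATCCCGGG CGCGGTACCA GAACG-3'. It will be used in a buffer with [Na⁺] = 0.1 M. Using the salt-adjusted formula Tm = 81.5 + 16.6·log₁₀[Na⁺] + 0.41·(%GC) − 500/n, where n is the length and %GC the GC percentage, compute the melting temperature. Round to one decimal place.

Length n = 45. G=18, C=14, A=7, T=6
G+C = 32, so %GC = 32/45 × 100 = 71.111%
Salt term: 16.6 × (-1) = -16.6
GC term: 0.41 × 71.111 = 29.156; length term: −500/45 = −11.111
Tm = 81.5 + (-16.6) + 29.156 − 11.111 = 82.945 → 82.9°C

82.9°C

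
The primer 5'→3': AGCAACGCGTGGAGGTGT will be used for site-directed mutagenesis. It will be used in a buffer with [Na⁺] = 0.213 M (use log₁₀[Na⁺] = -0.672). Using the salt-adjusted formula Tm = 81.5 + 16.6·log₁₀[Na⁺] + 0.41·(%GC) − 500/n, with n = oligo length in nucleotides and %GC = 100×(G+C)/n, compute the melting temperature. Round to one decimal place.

Length n = 18. Scanning the sequence gives A=4, T=3, G=8, C=3.
G+C = 11, so %GC = 11/18 × 100 = 61.111%
Salt term: 16.6 × (-0.672) = -11.155
GC term: 0.41 × 61.111 = 25.056; length term: −500/18 = −27.778
Tm = 81.5 + (-11.155) + 25.056 − 27.778 = 67.623 → 67.6°C

67.6°C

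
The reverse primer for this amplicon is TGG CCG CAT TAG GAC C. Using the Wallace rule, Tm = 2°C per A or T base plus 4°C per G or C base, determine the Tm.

Scanning the sequence gives T=3, C=5, G=5, A=3.
AT pairs contribute 6, GC pairs contribute 10.
Tm = 2(6) + 4(10) = 12 + 40 = 52°C

52°C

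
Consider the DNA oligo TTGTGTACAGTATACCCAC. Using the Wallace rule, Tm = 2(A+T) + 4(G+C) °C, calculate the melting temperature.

54°C

A=5, G=3, C=5, T=6
AT pairs contribute 11, GC pairs contribute 8.
Tm = 2×11 + 4×8 = 54°C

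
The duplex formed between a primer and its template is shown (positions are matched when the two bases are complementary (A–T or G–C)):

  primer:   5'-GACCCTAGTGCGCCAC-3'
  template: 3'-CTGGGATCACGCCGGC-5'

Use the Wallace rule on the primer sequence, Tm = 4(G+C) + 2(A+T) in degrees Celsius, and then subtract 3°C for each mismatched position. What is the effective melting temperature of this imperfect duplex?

Primer base counts: A=3, T=2, G=4, C=7 → A+T=5, G+C=11
Perfect-match Tm = 2(5) + 4(11) = 10 + 44 = 54°C
Mismatches (positions where the bases are not complementary): 3 (at positions 13, 15, 16)
Effective Tm = 54 − 3×3 = 54 − 9 = 45°C

45°C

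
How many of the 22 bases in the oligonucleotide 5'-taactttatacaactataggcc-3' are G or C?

7

Counting bases: T=7, A=8, G=2, C=5
G+C = 2 + 5 = 7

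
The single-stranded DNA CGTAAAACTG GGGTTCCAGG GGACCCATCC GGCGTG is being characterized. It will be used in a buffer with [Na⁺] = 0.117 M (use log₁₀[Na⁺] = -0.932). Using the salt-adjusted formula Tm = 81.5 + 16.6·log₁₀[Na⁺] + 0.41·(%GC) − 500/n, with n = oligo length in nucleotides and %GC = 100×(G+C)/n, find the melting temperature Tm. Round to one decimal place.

Length n = 36. Base counts: C=10, T=6, A=7, G=13
G+C = 23, so %GC = 23/36 × 100 = 63.889%
Salt term: 16.6 × (-0.932) = -15.471
GC term: 0.41 × 63.889 = 26.194; length term: −500/36 = −13.889
Tm = 81.5 + (-15.471) + 26.194 − 13.889 = 78.334 → 78.3°C

78.3°C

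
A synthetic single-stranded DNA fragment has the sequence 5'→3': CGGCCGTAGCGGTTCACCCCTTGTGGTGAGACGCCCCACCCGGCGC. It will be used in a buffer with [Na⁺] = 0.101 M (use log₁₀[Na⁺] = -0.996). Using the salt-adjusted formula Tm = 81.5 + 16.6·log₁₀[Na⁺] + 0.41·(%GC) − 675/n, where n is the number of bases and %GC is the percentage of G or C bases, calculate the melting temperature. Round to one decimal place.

Length n = 46. Scanning the sequence gives C=19, T=7, G=15, A=5.
G+C = 34, so %GC = 34/46 × 100 = 73.913%
Salt term: 16.6 × (-0.996) = -16.534
GC term: 0.41 × 73.913 = 30.304; length term: −675/46 = −14.674
Tm = 81.5 + (-16.534) + 30.304 − 14.674 = 80.596 → 80.6°C

80.6°C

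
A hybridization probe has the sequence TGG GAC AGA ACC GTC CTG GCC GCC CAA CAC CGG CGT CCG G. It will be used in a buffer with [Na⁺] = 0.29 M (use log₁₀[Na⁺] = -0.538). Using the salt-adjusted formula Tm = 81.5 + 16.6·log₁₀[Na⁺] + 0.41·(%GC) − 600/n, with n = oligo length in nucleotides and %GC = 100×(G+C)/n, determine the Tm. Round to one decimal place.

Length n = 40. T=4, G=13, A=7, C=16
G+C = 29, so %GC = 29/40 × 100 = 72.5%
Salt term: 16.6 × (-0.538) = -8.931
GC term: 0.41 × 72.5 = 29.725; length term: −600/40 = −15
Tm = 81.5 + (-8.931) + 29.725 − 15 = 87.294 → 87.3°C

87.3°C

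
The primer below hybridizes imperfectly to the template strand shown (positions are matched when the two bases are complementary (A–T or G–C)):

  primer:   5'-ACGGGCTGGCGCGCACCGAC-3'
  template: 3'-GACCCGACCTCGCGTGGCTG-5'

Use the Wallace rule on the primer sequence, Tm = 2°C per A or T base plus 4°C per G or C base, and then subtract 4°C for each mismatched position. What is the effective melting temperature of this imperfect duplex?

Primer base counts: A=3, T=1, G=8, C=8 → A+T=4, G+C=16
Perfect-match Tm = 2(4) + 4(16) = 8 + 64 = 72°C
Mismatches (positions where the bases are not complementary): 3 (at positions 1, 2, 10)
Effective Tm = 72 − 3×4 = 72 − 12 = 60°C

60°C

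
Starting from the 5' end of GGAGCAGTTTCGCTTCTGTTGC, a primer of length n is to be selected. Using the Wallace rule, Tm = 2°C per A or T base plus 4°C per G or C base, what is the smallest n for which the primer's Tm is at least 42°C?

First 12 bases: GGAGCAGTTTCG → Tm = 38°C (< 42°C)
First 13 bases: GGAGCAGTTTCGC → Tm = 42°C (≥ 42°C)
Since every base adds ≥2°C, Tm only increases with n, so the threshold is first crossed at n = 13.

n = 13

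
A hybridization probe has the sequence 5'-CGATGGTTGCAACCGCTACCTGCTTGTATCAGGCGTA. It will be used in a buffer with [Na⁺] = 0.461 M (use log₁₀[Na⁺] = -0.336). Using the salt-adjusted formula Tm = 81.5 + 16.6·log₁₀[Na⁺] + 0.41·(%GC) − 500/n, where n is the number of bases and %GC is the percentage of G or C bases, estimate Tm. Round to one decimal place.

Length n = 37. Counting bases: C=10, T=10, A=7, G=10
G+C = 20, so %GC = 20/37 × 100 = 54.054%
Salt term: 16.6 × (-0.336) = -5.578
GC term: 0.41 × 54.054 = 22.162; length term: −500/37 = −13.514
Tm = 81.5 + (-5.578) + 22.162 − 13.514 = 84.57 → 84.6°C

84.6°C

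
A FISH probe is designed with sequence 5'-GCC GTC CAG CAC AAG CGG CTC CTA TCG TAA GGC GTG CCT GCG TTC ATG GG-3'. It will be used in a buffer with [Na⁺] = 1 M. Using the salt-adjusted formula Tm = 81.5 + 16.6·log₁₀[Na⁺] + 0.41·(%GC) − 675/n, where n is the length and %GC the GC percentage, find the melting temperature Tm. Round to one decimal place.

94.2°C

Length n = 50. T=10, A=8, C=16, G=16
G+C = 32, so %GC = 32/50 × 100 = 64%
Salt term: 16.6 × (0) = 0
GC term: 0.41 × 64 = 26.24; length term: −675/50 = −13.5
Tm = 81.5 + (0) + 26.24 − 13.5 = 94.24 → 94.2°C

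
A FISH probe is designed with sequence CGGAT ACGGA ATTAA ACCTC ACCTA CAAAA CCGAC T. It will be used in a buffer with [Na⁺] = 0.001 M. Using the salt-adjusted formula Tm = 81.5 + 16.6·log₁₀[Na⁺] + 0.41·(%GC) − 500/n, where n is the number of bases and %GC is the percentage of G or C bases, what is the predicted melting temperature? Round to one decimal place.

Length n = 36. Base counts: T=6, G=5, A=14, C=11
G+C = 16, so %GC = 16/36 × 100 = 44.444%
Salt term: 16.6 × (-3) = -49.8
GC term: 0.41 × 44.444 = 18.222; length term: −500/36 = −13.889
Tm = 81.5 + (-49.8) + 18.222 − 13.889 = 36.033 → 36.0°C

36.0°C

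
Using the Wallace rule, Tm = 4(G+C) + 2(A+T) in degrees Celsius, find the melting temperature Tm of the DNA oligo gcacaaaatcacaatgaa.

Base counts: A=10, C=4, T=2, G=2
A+T = 12, G+C = 6
Tm = 2(12) + 4(6) = 24 + 24 = 48°C

48°C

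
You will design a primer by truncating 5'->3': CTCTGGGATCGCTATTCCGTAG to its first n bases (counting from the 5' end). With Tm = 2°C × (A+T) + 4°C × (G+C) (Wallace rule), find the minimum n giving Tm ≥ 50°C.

n = 17

First 16 bases: CTCTGGGATCGCTATT → Tm = 48°C (< 50°C)
First 17 bases: CTCTGGGATCGCTATTC → Tm = 52°C (≥ 50°C)
Since every base adds ≥2°C, Tm only increases with n, so the threshold is first crossed at n = 17.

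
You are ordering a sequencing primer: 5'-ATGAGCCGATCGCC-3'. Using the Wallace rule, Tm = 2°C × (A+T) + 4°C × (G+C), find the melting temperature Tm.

C=5, A=3, G=4, T=2
So N_AT = 5 and N_GC = 9.
Tm = 4·9 + 2·5 = 36 + 10 = 46°C

46°C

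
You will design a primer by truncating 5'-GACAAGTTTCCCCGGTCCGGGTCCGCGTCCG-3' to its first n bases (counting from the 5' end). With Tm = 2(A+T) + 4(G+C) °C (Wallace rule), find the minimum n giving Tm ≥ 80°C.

First 23 bases: GACAAGTTTCCCCGGTCCGGGTC → Tm = 76°C (< 80°C)
First 24 bases: GACAAGTTTCCCCGGTCCGGGTCC → Tm = 80°C (≥ 80°C)
Each additional base adds 2°C (A/T) or 4°C (G/C), so Tm is non-decreasing in n; n = 24 is the first length to reach 80°C.

n = 24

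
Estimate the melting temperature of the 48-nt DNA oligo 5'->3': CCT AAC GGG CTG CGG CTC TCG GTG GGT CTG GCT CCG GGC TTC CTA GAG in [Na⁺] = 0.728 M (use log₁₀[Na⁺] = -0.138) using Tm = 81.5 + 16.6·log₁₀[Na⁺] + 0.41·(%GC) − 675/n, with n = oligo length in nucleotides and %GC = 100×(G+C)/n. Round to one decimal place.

Length n = 48. Counting bases: C=15, T=11, A=4, G=18
G+C = 33, so %GC = 33/48 × 100 = 68.75%
Salt term: 16.6 × (-0.138) = -2.291
GC term: 0.41 × 68.75 = 28.188; length term: −675/48 = −14.062
Tm = 81.5 + (-2.291) + 28.188 − 14.062 = 93.335 → 93.3°C

93.3°C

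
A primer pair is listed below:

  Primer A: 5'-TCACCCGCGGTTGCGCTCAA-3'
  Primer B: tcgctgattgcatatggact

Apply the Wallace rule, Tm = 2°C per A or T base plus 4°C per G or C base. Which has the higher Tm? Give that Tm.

Primer A: A+T=7, G+C=13 → Tm = 2(7)+4(13) = 66°C
Primer B: A+T=11, G+C=9 → Tm = 2(11)+4(9) = 58°C
66°C vs 58°C → primer A is higher.

Primer A, 66°C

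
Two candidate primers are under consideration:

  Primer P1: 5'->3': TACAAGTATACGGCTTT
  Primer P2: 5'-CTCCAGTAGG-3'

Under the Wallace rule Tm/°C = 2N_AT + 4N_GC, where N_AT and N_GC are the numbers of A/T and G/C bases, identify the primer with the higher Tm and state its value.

Primer P1: A+T=11, G+C=6 → Tm = 2(11)+4(6) = 46°C
Primer P2: A+T=4, G+C=6 → Tm = 2(4)+4(6) = 32°C
46°C vs 32°C → primer P1 is higher.

Primer P1, 46°C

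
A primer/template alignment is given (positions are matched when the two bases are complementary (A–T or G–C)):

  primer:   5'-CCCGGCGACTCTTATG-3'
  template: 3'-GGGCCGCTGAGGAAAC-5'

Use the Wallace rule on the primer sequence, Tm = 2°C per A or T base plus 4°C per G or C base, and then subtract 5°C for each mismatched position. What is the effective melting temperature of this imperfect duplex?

42°C

Primer base counts: A=2, T=4, G=4, C=6 → A+T=6, G+C=10
Perfect-match Tm = 2(6) + 4(10) = 12 + 40 = 52°C
Mismatches (positions where the bases are not complementary): 2 (at positions 12, 14)
Effective Tm = 52 − 2×5 = 52 − 10 = 42°C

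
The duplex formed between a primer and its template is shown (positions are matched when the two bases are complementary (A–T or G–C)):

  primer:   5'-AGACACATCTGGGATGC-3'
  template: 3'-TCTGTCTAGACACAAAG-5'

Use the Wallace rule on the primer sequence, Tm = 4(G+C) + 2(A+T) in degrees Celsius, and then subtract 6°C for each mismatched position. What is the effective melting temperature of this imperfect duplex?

28°C

Primer base counts: A=5, T=3, G=5, C=4 → A+T=8, G+C=9
Perfect-match Tm = 2(8) + 4(9) = 16 + 36 = 52°C
Mismatches (positions where the bases are not complementary): 4 (at positions 6, 12, 14, 16)
Effective Tm = 52 − 4×6 = 52 − 24 = 28°C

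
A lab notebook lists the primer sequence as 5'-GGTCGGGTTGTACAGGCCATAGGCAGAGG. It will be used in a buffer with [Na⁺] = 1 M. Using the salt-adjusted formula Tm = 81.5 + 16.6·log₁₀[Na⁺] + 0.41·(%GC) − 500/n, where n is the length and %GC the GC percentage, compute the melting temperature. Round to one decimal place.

Length n = 29. A=6, G=13, C=5, T=5
G+C = 18, so %GC = 18/29 × 100 = 62.069%
Salt term: 16.6 × (0) = 0
GC term: 0.41 × 62.069 = 25.448; length term: −500/29 = −17.241
Tm = 81.5 + (0) + 25.448 − 17.241 = 89.707 → 89.7°C

89.7°C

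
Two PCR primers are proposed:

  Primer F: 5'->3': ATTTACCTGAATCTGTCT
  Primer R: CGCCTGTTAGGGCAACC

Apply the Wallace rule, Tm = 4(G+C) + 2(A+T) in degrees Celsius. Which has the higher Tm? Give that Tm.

Primer R, 56°C

Primer F: A+T=12, G+C=6 → Tm = 2(12)+4(6) = 48°C
Primer R: A+T=6, G+C=11 → Tm = 2(6)+4(11) = 56°C
48°C vs 56°C → primer R is higher.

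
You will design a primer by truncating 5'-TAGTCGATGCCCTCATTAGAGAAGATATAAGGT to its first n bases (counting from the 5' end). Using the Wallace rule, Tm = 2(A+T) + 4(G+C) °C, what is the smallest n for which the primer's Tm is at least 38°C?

First 11 bases: TAGTCGATGCC → Tm = 34°C (< 38°C)
First 12 bases: TAGTCGATGCCC → Tm = 38°C (≥ 38°C)
Since every base adds ≥2°C, Tm only increases with n, so the threshold is first crossed at n = 12.

n = 12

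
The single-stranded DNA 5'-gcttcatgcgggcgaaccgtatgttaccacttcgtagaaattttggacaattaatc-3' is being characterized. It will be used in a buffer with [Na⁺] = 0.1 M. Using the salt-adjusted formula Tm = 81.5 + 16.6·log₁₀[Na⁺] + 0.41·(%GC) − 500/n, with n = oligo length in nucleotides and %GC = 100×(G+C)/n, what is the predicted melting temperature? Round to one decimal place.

73.5°C

Length n = 56. Counting bases: C=12, A=15, T=17, G=12
G+C = 24, so %GC = 24/56 × 100 = 42.857%
Salt term: 16.6 × (-1) = -16.6
GC term: 0.41 × 42.857 = 17.571; length term: −500/56 = −8.929
Tm = 81.5 + (-16.6) + 17.571 − 8.929 = 73.542 → 73.5°C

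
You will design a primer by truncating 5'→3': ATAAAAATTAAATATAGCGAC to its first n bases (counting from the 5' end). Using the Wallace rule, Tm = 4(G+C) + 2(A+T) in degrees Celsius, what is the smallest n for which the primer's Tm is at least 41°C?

First 18 bases: ATAAAAATTAAATATAGC → Tm = 40°C (< 41°C)
First 19 bases: ATAAAAATTAAATATAGCG → Tm = 44°C (≥ 41°C)
Since every base adds ≥2°C, Tm only increases with n, so the threshold is first crossed at n = 19.

n = 19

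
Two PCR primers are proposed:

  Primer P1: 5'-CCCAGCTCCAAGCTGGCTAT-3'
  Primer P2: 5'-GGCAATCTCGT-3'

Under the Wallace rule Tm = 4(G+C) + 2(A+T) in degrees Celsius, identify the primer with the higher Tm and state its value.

Primer P1, 64°C

Primer P1: A+T=8, G+C=12 → Tm = 2(8)+4(12) = 64°C
Primer P2: A+T=5, G+C=6 → Tm = 2(5)+4(6) = 34°C
64°C vs 34°C → primer P1 is higher.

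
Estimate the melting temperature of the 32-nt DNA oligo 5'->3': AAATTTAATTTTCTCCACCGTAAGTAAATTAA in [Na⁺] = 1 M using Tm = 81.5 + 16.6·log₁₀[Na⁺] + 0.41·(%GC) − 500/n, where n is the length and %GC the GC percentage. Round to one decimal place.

Length n = 32. Base counts: G=2, T=12, A=13, C=5
G+C = 7, so %GC = 7/32 × 100 = 21.875%
Salt term: 16.6 × (0) = 0
GC term: 0.41 × 21.875 = 8.969; length term: −500/32 = −15.625
Tm = 81.5 + (0) + 8.969 − 15.625 = 74.844 → 74.8°C

74.8°C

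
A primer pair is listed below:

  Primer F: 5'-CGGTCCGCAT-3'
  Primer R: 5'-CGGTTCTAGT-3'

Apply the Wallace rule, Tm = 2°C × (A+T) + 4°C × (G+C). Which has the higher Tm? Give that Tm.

Primer F, 34°C

Primer F: A+T=3, G+C=7 → Tm = 2(3)+4(7) = 34°C
Primer R: A+T=5, G+C=5 → Tm = 2(5)+4(5) = 30°C
34°C vs 30°C → primer F is higher.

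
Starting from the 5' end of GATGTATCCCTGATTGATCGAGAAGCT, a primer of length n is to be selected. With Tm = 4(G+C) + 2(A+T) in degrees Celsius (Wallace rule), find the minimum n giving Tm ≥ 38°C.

First 12 bases: GATGTATCCCTG → Tm = 36°C (< 38°C)
First 13 bases: GATGTATCCCTGA → Tm = 38°C (≥ 38°C)
Each additional base adds 2°C (A/T) or 4°C (G/C), so Tm is non-decreasing in n; n = 13 is the first length to reach 38°C.

n = 13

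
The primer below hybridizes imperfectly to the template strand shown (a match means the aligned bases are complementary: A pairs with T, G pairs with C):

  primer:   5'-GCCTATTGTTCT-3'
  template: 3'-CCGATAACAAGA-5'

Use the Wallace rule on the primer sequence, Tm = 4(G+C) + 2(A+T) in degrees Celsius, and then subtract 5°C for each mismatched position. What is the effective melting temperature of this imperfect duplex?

29°C

Primer base counts: A=1, T=6, G=2, C=3 → A+T=7, G+C=5
Perfect-match Tm = 2(7) + 4(5) = 14 + 20 = 34°C
Mismatches (positions where the bases are not complementary): 1 (at position 2)
Effective Tm = 34 − 1×5 = 34 − 5 = 29°C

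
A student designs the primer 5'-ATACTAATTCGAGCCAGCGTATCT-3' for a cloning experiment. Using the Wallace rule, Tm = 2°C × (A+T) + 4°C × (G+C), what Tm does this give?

Scanning the sequence gives T=7, A=7, G=4, C=6.
A+T = 14, G+C = 10
Tm = 2×14 + 4×10 = 68°C

68°C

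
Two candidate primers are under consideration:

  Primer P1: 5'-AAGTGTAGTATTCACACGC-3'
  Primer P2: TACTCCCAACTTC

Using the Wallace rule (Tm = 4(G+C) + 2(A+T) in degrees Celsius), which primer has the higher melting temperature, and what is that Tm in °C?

Primer P1, 54°C

Primer P1: A+T=11, G+C=8 → Tm = 2(11)+4(8) = 54°C
Primer P2: A+T=7, G+C=6 → Tm = 2(7)+4(6) = 38°C
54°C vs 38°C → primer P1 is higher.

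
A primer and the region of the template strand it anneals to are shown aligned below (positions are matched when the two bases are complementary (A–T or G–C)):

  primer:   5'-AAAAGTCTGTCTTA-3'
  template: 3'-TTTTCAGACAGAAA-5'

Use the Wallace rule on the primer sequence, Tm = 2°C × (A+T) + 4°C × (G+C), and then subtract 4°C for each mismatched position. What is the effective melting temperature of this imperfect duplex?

Primer base counts: A=5, T=5, G=2, C=2 → A+T=10, G+C=4
Perfect-match Tm = 2(10) + 4(4) = 20 + 16 = 36°C
Mismatches (positions where the bases are not complementary): 1 (at position 14)
Effective Tm = 36 − 1×4 = 36 − 4 = 32°C

32°C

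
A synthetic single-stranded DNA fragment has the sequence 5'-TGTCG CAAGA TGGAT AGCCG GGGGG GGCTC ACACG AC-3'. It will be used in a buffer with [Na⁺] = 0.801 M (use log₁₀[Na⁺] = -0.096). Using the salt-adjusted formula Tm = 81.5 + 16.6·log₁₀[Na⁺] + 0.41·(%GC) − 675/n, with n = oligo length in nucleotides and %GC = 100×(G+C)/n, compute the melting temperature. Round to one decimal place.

Length n = 37. T=5, A=8, G=15, C=9
G+C = 24, so %GC = 24/37 × 100 = 64.865%
Salt term: 16.6 × (-0.096) = -1.594
GC term: 0.41 × 64.865 = 26.595; length term: −675/37 = −18.243
Tm = 81.5 + (-1.594) + 26.595 − 18.243 = 88.258 → 88.3°C

88.3°C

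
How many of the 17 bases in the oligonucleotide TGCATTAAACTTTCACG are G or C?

C=4, G=2, A=5, T=6
Total G or C: 2 + 4 = 6

6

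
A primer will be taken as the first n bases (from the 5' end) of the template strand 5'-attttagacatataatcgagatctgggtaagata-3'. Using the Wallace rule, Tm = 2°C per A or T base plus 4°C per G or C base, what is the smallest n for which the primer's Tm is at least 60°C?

n = 24

First 23 bases: ATTTTAGACATATAATCGAGATC → Tm = 58°C (< 60°C)
First 24 bases: ATTTTAGACATATAATCGAGATCT → Tm = 60°C (≥ 60°C)
Each additional base adds 2°C (A/T) or 4°C (G/C), so Tm is non-decreasing in n; n = 24 is the first length to reach 60°C.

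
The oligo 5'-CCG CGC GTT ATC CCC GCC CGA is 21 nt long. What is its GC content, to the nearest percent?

76%

Base counts: C=11, G=5, A=2, T=3
G+C = 5 + 11 = 16 out of 21 bases
%GC = 16/21 × 100 = 76.19% ≈ 76%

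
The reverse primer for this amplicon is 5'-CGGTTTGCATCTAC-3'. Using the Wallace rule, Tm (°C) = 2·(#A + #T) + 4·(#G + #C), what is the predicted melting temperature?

42°C

T=5, C=4, G=3, A=2
A+T = 7, G+C = 7
Tm = 4·7 + 2·7 = 28 + 14 = 42°C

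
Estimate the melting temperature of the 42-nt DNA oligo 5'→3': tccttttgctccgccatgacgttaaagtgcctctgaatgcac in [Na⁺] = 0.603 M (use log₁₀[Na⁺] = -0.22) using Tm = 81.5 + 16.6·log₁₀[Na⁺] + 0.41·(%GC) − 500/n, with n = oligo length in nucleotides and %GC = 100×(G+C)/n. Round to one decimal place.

Length n = 42. Counting bases: T=13, G=8, A=8, C=13
G+C = 21, so %GC = 21/42 × 100 = 50%
Salt term: 16.6 × (-0.22) = -3.652
GC term: 0.41 × 50 = 20.5; length term: −500/42 = −11.905
Tm = 81.5 + (-3.652) + 20.5 − 11.905 = 86.443 → 86.4°C

86.4°C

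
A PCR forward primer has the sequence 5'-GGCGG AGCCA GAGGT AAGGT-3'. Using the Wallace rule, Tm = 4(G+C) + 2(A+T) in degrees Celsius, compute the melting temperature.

C=3, G=10, A=5, T=2
AT pairs contribute 7, GC pairs contribute 13.
Tm = 4·13 + 2·7 = 52 + 14 = 66°C

66°C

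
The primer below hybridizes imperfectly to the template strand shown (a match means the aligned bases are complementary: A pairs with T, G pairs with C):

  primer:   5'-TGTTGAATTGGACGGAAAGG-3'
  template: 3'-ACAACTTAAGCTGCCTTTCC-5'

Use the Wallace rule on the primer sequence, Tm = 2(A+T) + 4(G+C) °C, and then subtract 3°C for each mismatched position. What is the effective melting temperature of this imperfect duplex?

Primer base counts: A=6, T=5, G=8, C=1 → A+T=11, G+C=9
Perfect-match Tm = 2(11) + 4(9) = 22 + 36 = 58°C
Mismatches (positions where the bases are not complementary): 1 (at position 10)
Effective Tm = 58 − 1×3 = 58 − 3 = 55°C

55°C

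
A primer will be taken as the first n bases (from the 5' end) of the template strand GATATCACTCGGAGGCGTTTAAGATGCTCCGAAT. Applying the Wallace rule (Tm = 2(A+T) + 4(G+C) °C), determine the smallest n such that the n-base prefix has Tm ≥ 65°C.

First 22 bases: GATATCACTCGGAGGCGTTTAA → Tm = 64°C (< 65°C)
First 23 bases: GATATCACTCGGAGGCGTTTAAG → Tm = 68°C (≥ 65°C)
Each additional base adds 2°C (A/T) or 4°C (G/C), so Tm is non-decreasing in n; n = 23 is the first length to reach 65°C.

n = 23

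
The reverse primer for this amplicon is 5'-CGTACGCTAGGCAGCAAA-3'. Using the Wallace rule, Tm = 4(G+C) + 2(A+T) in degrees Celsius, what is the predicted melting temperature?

Counting bases: G=5, A=6, C=5, T=2
A+T = 8, G+C = 10
Tm = 2×8 + 4×10 = 56°C

56°C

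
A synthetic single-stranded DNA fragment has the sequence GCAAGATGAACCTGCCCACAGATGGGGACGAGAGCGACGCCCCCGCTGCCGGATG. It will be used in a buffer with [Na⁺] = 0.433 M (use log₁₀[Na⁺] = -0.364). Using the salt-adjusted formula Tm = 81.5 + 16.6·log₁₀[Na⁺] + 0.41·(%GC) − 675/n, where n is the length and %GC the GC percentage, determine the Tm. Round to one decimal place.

90.8°C

Length n = 55. C=18, G=19, A=13, T=5
G+C = 37, so %GC = 37/55 × 100 = 67.273%
Salt term: 16.6 × (-0.364) = -6.042
GC term: 0.41 × 67.273 = 27.582; length term: −675/55 = −12.273
Tm = 81.5 + (-6.042) + 27.582 − 12.273 = 90.767 → 90.8°C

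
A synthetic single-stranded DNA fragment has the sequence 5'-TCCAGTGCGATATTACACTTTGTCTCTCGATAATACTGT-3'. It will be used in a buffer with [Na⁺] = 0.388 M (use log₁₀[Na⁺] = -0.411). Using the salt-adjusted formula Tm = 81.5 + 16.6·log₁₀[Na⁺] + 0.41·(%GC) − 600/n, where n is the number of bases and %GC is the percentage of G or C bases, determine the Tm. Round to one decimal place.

Length n = 39. Counting bases: T=15, C=9, G=6, A=9
G+C = 15, so %GC = 15/39 × 100 = 38.462%
Salt term: 16.6 × (-0.411) = -6.823
GC term: 0.41 × 38.462 = 15.769; length term: −600/39 = −15.385
Tm = 81.5 + (-6.823) + 15.769 − 15.385 = 75.061 → 75.1°C

75.1°C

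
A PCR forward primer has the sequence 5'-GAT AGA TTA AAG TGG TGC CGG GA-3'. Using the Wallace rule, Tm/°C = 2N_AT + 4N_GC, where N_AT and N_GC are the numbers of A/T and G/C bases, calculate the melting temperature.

68°C

Base counts: C=2, T=5, A=7, G=9
AT pairs contribute 12, GC pairs contribute 11.
Tm = 2×12 + 4×11 = 68°C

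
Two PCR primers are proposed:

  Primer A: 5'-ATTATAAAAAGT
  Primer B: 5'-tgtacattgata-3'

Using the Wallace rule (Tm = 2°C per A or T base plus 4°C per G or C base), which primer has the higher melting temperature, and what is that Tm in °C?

Primer B, 30°C

Primer A: A+T=11, G+C=1 → Tm = 2(11)+4(1) = 26°C
Primer B: A+T=9, G+C=3 → Tm = 2(9)+4(3) = 30°C
26°C vs 30°C → primer B is higher.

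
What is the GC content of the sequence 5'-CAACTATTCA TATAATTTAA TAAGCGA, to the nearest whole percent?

Counting bases: T=9, G=2, C=4, A=12
G+C = 2 + 4 = 6 out of 27 bases
%GC = 6/27 × 100 = 22.22% ≈ 22%

22%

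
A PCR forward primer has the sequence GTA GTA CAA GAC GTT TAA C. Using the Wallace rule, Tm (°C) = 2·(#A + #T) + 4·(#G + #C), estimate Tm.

C=3, T=5, A=7, G=4
A+T = 12, G+C = 7
Tm = 4·7 + 2·12 = 28 + 24 = 52°C

52°C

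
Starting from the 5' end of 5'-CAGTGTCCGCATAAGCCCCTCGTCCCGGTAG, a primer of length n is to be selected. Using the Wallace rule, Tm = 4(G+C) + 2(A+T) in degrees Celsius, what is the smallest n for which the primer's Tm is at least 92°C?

n = 28

First 27 bases: CAGTGTCCGCATAAGCCCCTCGTCCCG → Tm = 90°C (< 92°C)
First 28 bases: CAGTGTCCGCATAAGCCCCTCGTCCCGG → Tm = 94°C (≥ 92°C)
Since every base adds ≥2°C, Tm only increases with n, so the threshold is first crossed at n = 28.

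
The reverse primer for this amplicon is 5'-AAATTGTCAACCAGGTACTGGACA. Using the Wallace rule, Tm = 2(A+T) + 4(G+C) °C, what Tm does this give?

Counting bases: A=9, T=5, G=5, C=5
AT pairs contribute 14, GC pairs contribute 10.
Tm = 4·10 + 2·14 = 40 + 28 = 68°C

68°C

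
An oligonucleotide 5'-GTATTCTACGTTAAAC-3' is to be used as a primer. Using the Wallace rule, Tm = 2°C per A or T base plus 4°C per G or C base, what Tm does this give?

42°C

Scanning the sequence gives G=2, T=6, A=5, C=3.
A+T = 11, G+C = 5
Tm = 4·5 + 2·11 = 20 + 22 = 42°C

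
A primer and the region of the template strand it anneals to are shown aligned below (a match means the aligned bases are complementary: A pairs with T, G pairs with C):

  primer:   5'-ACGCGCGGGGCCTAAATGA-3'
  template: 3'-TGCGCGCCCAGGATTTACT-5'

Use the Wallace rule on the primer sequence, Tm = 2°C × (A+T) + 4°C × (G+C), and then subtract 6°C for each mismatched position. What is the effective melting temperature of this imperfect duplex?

Primer base counts: A=5, T=2, G=7, C=5 → A+T=7, G+C=12
Perfect-match Tm = 2(7) + 4(12) = 14 + 48 = 62°C
Mismatches (positions where the bases are not complementary): 1 (at position 10)
Effective Tm = 62 − 1×6 = 62 − 6 = 56°C

56°C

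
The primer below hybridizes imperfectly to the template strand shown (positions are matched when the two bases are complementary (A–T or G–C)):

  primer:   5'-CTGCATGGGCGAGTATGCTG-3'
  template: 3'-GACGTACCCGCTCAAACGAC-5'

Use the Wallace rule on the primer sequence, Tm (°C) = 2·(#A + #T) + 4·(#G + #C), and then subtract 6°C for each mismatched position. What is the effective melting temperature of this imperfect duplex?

58°C

Primer base counts: A=3, T=5, G=8, C=4 → A+T=8, G+C=12
Perfect-match Tm = 2(8) + 4(12) = 16 + 48 = 64°C
Mismatches (positions where the bases are not complementary): 1 (at position 15)
Effective Tm = 64 − 1×6 = 64 − 6 = 58°C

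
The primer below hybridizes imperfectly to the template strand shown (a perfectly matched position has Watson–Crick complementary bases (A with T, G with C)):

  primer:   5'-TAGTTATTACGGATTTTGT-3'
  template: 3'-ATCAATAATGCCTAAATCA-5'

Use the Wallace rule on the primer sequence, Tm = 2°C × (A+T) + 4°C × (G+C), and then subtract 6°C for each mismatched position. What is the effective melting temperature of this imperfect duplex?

Primer base counts: A=4, T=10, G=4, C=1 → A+T=14, G+C=5
Perfect-match Tm = 2(14) + 4(5) = 28 + 20 = 48°C
Mismatches (positions where the bases are not complementary): 1 (at position 17)
Effective Tm = 48 − 1×6 = 48 − 6 = 42°C

42°C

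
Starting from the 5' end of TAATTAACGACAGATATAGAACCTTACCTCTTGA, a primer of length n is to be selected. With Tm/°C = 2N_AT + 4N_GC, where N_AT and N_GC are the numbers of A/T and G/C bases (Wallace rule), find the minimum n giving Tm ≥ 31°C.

First 12 bases: TAATTAACGACA → Tm = 30°C (< 31°C)
First 13 bases: TAATTAACGACAG → Tm = 34°C (≥ 31°C)
Since every base adds ≥2°C, Tm only increases with n, so the threshold is first crossed at n = 13.

n = 13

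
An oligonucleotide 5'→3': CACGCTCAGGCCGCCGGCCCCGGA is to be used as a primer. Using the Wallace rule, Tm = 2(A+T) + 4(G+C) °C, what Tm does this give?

88°C

Counting bases: C=12, A=3, G=8, T=1
A+T = 4, G+C = 20
Tm = 2×4 + 4×20 = 88°C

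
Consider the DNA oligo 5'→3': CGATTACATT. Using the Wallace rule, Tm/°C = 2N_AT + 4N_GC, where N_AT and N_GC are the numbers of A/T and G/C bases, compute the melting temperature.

26°C

Base counts: G=1, A=3, T=4, C=2
AT pairs contribute 7, GC pairs contribute 3.
Tm = 2(7) + 4(3) = 14 + 12 = 26°C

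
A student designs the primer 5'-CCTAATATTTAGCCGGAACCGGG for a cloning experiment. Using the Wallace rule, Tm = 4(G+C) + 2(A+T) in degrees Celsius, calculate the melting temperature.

G=6, C=6, T=5, A=6
AT pairs contribute 11, GC pairs contribute 12.
Tm = 4·12 + 2·11 = 48 + 22 = 70°C

70°C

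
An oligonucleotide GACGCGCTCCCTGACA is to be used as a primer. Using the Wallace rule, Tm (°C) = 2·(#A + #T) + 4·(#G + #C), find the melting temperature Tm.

54°C

Scanning the sequence gives C=7, T=2, G=4, A=3.
AT pairs contribute 5, GC pairs contribute 11.
Tm = 4·11 + 2·5 = 44 + 10 = 54°C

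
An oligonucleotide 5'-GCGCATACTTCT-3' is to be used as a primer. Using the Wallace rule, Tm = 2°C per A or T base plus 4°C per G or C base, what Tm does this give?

Base counts: G=2, A=2, T=4, C=4
A+T = 6, G+C = 6
Tm = 4·6 + 2·6 = 24 + 12 = 36°C

36°C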